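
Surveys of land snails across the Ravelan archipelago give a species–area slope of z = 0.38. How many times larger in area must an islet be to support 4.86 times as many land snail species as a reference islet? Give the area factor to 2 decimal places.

(A₂/A₁)^0.38 = 4.86, so A₂/A₁ = 4.86^(1/0.38) = 4.86^2.632
ln(A₂/A₁) = ln 4.86 / 0.38 = 1.5810 / 0.38 = 4.1606
A₂/A₁ = e^4.1606 ≈ 64.11

64.11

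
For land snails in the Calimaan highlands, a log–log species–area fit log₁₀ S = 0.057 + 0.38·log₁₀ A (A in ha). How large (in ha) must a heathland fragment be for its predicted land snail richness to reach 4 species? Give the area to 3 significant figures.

4 = 1.14 × A^0.38  ⇒  A^0.38 = 4/1.14 = 3.508
ln A = ln(3.508) / 0.38 = 1.2550 / 0.38 = 3.3028
A = e^3.3028 ≈ 27.19 ha

27.2 ha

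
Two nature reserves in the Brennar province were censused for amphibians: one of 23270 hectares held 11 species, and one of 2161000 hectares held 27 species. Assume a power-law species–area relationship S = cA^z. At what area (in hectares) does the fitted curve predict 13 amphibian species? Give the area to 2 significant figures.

z = ln(27/11) / ln(2161000/23270) = 0.8979 / 4.5312 = 0.1982
c = 11 / 23270^0.1982 = 11 / 7.334 = 1.5
A = (13/1.5)^(1/0.1982) ⇒ ln A = ln(8.668)/0.1982 = 10.8979
A = e^10.8979 ≈ 54063 hectares

54000 hectares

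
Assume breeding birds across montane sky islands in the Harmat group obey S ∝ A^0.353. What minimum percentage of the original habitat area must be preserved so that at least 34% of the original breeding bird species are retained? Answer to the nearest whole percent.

Need (A_new/A_old)^0.353 = 0.34, so A_new/A_old = 0.34^(1/0.353) = 0.34^2.833
ln(A_new/A_old) = ln 0.34 / 0.353 = -1.0788 / 0.353 = -3.0561
A_new/A_old = e^-3.0561 ≈ 0.04707

5%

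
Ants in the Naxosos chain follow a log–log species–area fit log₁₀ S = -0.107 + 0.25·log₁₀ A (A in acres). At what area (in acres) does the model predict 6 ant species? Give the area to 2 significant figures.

6 = 0.7816 × A^0.25  ⇒  A^0.25 = 6/0.7816 = 7.676
ln A = ln(7.676) / 0.25 = 2.0381 / 0.25 = 8.1525
A = e^8.1525 ≈ 3472 acres

3500 acres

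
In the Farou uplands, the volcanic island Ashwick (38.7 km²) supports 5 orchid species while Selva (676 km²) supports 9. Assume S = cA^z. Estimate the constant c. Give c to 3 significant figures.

2.36

z = ln(S₂/S₁) / ln(A₂/A₁) = ln(9/5) / ln(676/38.7) = 0.5878 / 2.8604 = 0.2055
c = S₁ / A₁^z = 5 / 38.7^0.2055 = 5 / 2.12 = 2.359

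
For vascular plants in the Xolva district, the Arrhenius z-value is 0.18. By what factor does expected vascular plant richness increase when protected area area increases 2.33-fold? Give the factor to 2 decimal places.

1.16

S₂/S₁ = (A₂/A₁)^z = 2.33^0.18
ln(S₂/S₁) = 0.18 × ln 2.33 = 0.18 × 0.8459 = 0.1523
S₂/S₁ = e^0.1523 ≈ 1.164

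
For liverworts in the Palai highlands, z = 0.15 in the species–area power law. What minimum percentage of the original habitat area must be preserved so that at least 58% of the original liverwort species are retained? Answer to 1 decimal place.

Need (A_new/A_old)^0.15 = 0.58, so A_new/A_old = 0.58^(1/0.15) = 0.58^6.667
ln(A_new/A_old) = ln 0.58 / 0.15 = -0.5447 / 0.15 = -3.6315
A_new/A_old = e^-3.6315 ≈ 0.02648

2.6%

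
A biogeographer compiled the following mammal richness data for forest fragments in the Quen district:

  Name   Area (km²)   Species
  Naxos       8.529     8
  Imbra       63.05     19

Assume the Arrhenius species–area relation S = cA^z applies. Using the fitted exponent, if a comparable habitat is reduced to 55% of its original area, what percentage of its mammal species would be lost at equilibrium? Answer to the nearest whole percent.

z = ln(19/8) / ln(63.05/8.529) = 0.8650 / 2.0005 = 0.4324
S_new/S_old = (A_new/A_old)^z = 0.55^0.4324 = exp(0.4324 × -0.5978) = 0.7722
Fraction lost = 1 − 0.7722 = 0.2278

23%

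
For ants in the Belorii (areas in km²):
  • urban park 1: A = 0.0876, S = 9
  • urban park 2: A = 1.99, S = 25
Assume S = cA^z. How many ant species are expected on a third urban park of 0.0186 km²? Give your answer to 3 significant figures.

5.42

z = ln(25/9) / ln(1.99/0.0876) = 1.0217 / 3.1231 = 0.3271
c = 9 / 0.0876^0.3271 = 9 / 0.4509 = 19.96
S₃ = 19.96 × 0.0186^0.3271 = 19.96 × 0.2716 ≈ 5.421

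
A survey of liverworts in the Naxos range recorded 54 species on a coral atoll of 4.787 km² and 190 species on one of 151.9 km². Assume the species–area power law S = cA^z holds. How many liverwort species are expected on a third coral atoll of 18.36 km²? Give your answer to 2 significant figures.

z = ln(190/54) / ln(151.9/4.787) = 1.2580 / 3.4573 = 0.3639
c = 54 / 4.787^0.3639 = 54 / 1.768 = 30.54
S₃ = 30.54 × 18.36^0.3639 = 30.54 × 2.883 ≈ 88.07

88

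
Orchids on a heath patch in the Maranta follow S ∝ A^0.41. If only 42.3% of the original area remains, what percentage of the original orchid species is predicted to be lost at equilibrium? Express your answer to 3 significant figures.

29.7%

S_new/S_old = (A_new/A_old)^z = 0.423^0.41
= exp(0.41 × ln 0.423) = exp(0.41 × -0.8604) = exp(-0.3528) ≈ 0.7027
Fraction lost = 1 − 0.7027 = 0.2973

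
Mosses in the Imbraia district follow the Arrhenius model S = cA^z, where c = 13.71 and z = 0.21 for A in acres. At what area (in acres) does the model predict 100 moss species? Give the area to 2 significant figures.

100 = 13.71 × A^0.21  ⇒  A^0.21 = 100/13.71 = 7.294
ln A = ln(7.294) / 0.21 = 1.9870 / 0.21 = 9.4621
A = e^9.4621 ≈ 12863 acres

13000 acres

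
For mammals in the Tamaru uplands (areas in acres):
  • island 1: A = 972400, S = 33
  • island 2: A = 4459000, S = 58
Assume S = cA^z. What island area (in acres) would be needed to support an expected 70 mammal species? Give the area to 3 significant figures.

7410000 acres

z = ln(58/33) / ln(4459000/972400) = 0.5639 / 1.5229 = 0.3703
c = 33 / 972400^0.3703 = 33 / 164.9 = 0.2001
A = (70/0.2001)^(1/0.3703) ⇒ ln A = ln(349.9)/0.3703 = 15.8183
A = e^15.8183 ≈ 7409487 acres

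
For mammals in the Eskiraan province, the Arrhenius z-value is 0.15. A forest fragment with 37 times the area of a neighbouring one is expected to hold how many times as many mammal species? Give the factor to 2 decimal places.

1.72

S₂/S₁ = (A₂/A₁)^z = 37^0.15
ln(S₂/S₁) = 0.15 × ln 37 = 0.15 × 3.6109 = 0.5416
S₂/S₁ = e^0.5416 ≈ 1.719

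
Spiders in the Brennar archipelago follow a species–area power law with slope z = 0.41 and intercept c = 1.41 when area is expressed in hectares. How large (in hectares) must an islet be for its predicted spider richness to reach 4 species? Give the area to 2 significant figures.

4 = 1.41 × A^0.41  ⇒  A^0.41 = 4/1.41 = 2.837
ln A = ln(2.837) / 0.41 = 1.0427 / 0.41 = 2.5432
A = e^2.5432 ≈ 12.72 hectares

13 hectares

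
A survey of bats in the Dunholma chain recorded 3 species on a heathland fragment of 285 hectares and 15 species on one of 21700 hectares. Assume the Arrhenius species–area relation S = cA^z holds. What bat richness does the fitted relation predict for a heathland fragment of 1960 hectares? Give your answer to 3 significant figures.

6.14

z = ln(15/3) / ln(21700/285) = 1.6094 / 4.3326 = 0.3715
c = 3 / 285^0.3715 = 3 / 8.164 = 0.3675
S₃ = 0.3675 × 1960^0.3715 = 0.3675 × 16.71 ≈ 6.14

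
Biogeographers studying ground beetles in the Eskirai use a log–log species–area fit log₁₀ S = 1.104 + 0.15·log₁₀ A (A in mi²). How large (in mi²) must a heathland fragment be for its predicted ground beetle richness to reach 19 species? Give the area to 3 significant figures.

14.6 mi²

19 = 12.71 × A^0.15  ⇒  A^0.15 = 19/12.71 = 1.495
ln A = ln(1.495) / 0.15 = 0.4024 / 0.15 = 2.6826
A = e^2.6826 ≈ 14.62 mi²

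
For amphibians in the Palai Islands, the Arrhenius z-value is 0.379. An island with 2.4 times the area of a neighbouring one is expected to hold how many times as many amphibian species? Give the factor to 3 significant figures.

1.39

S₂/S₁ = (A₂/A₁)^z = 2.4^0.379
ln(S₂/S₁) = 0.379 × ln 2.4 = 0.379 × 0.8755 = 0.3318
S₂/S₁ = e^0.3318 ≈ 1.393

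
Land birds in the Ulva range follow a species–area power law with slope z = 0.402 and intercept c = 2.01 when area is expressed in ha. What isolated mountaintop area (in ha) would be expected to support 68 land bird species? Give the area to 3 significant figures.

6370 ha

68 = 2.01 × A^0.402  ⇒  A^0.402 = 68/2.01 = 33.83
ln A = ln(33.83) / 0.402 = 3.5214 / 0.402 = 8.7596
A = e^8.7596 ≈ 6372 ha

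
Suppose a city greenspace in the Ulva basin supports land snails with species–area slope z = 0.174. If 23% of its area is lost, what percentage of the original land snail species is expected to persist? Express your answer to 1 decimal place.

95.6%

S_new/S_old = (A_new/A_old)^z = 0.77^0.174
= exp(0.174 × ln 0.77) = exp(0.174 × -0.2614) = exp(-0.0455) ≈ 0.9555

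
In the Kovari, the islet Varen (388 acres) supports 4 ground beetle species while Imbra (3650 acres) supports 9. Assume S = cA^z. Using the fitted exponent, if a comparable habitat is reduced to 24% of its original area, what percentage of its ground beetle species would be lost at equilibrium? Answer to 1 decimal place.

40.3%

z = ln(9/4) / ln(3650/388) = 0.8109 / 2.2415 = 0.3618
S_new/S_old = (A_new/A_old)^z = 0.24^0.3618 = exp(0.3618 × -1.4271) = 0.5967
Fraction lost = 1 − 0.5967 = 0.4033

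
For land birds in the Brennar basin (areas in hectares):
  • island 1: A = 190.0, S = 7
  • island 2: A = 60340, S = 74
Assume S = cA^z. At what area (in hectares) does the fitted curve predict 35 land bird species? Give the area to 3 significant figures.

9690 hectares

z = ln(74/7) / ln(60340/190) = 2.3582 / 5.7607 = 0.4094
c = 7 / 190^0.4094 = 7 / 8.567 = 0.8171
A = (35/0.8171)^(1/0.4094) ⇒ ln A = ln(42.83)/0.4094 = 9.1787
A = e^9.1787 ≈ 9689 hectares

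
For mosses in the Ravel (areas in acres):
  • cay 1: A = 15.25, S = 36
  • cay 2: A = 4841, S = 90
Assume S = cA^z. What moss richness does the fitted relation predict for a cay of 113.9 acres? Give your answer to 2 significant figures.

z = ln(90/36) / ln(4841/15.25) = 0.9163 / 5.7603 = 0.1591
c = 36 / 15.25^0.1591 = 36 / 1.542 = 23.34
S₃ = 23.34 × 113.9^0.1591 = 23.34 × 2.124 ≈ 49.57

50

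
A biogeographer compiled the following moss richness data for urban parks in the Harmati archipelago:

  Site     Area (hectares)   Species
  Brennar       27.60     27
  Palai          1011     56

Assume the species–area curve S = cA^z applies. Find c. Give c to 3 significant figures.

13.8

z = ln(S₂/S₁) / ln(A₂/A₁) = ln(56/27) / ln(1011/27.6) = 0.7295 / 3.6009 = 0.2026
c = S₁ / A₁^z = 27 / 27.6^0.2026 = 27 / 1.958 = 13.79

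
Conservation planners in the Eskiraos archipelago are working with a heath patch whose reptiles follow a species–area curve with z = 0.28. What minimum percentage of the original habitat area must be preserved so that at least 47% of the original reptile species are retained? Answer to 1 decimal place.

6.7%

Need (A_new/A_old)^0.28 = 0.47, so A_new/A_old = 0.47^(1/0.28) = 0.47^3.571
ln(A_new/A_old) = ln 0.47 / 0.28 = -0.7550 / 0.28 = -2.6965
A_new/A_old = e^-2.6965 ≈ 0.06744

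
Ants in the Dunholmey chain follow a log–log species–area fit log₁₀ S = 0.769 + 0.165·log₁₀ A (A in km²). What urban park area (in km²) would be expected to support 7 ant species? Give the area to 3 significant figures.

2.89 km²

7 = 5.875 × A^0.165  ⇒  A^0.165 = 7/5.875 = 1.192
ln A = ln(1.192) / 0.165 = 0.1752 / 0.165 = 1.0620
A = e^1.0620 ≈ 2.892 km²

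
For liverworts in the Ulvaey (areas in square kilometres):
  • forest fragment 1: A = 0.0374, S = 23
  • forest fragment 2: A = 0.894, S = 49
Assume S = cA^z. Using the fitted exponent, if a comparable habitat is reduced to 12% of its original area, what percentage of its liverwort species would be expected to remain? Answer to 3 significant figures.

60.3%

z = ln(49/23) / ln(0.894/0.0374) = 0.7563 / 3.1740 = 0.2383
S_new/S_old = (A_new/A_old)^z = 0.12^0.2383 = exp(0.2383 × -2.1203) = 0.6034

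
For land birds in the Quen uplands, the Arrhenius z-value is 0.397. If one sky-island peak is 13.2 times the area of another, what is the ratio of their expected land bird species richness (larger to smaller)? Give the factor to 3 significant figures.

2.79

S₂/S₁ = (A₂/A₁)^z = 13.2^0.397
ln(S₂/S₁) = 0.397 × ln 13.2 = 0.397 × 2.5802 = 1.0243
S₂/S₁ = e^1.0243 ≈ 2.785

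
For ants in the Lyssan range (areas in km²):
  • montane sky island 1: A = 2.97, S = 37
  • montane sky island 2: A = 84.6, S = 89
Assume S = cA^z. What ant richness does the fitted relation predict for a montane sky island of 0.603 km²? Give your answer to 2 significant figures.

z = ln(89/37) / ln(84.6/2.97) = 0.8777 / 3.3494 = 0.2621
c = 37 / 2.97^0.2621 = 37 / 1.33 = 27.82
S₃ = 27.82 × 0.603^0.2621 = 27.82 × 0.8759 ≈ 24.36

24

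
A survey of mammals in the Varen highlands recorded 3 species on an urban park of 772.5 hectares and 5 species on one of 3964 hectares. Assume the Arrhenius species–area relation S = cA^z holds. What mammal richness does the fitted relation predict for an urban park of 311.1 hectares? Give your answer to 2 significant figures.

2.3

z = ln(5/3) / ln(3964/772.5) = 0.5108 / 1.6354 = 0.3124
c = 3 / 772.5^0.3124 = 3 / 7.981 = 0.3759
S₃ = 0.3759 × 311.1^0.3124 = 0.3759 × 6.007 ≈ 2.258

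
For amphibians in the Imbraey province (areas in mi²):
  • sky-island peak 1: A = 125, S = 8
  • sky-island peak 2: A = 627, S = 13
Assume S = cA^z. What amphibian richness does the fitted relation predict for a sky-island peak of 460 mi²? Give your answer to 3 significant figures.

11.8

z = ln(13/8) / ln(627/125) = 0.4855 / 1.6126 = 0.3011
c = 8 / 125^0.3011 = 8 / 4.279 = 1.87
S₃ = 1.87 × 460^0.3011 = 1.87 × 6.334 ≈ 11.84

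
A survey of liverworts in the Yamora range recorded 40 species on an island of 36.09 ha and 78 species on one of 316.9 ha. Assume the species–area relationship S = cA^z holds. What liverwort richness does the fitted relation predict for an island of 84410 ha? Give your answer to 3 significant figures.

z = ln(78/40) / ln(316.9/36.09) = 0.6678 / 2.1726 = 0.3074
c = 40 / 36.09^0.3074 = 40 / 3.011 = 13.28
S₃ = 13.28 × 84410^0.3074 = 13.28 × 32.68 ≈ 434.2

434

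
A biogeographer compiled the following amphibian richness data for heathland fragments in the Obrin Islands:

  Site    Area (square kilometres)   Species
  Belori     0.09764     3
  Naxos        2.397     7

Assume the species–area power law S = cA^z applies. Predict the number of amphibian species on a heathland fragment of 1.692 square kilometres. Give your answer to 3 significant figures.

z = ln(7/3) / ln(2.397/0.09764) = 0.8473 / 3.2007 = 0.2647
c = 3 / 0.09764^0.2647 = 3 / 0.5402 = 5.554
S₃ = 5.554 × 1.692^0.2647 = 5.554 × 1.149 ≈ 6.383

6.38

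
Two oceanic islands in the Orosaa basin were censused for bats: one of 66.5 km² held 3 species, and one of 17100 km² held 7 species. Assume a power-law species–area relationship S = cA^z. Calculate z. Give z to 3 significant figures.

0.153

Taking logs: ln S = ln c + z ln A, so z = (ln S₂ − ln S₁)/(ln A₂ − ln A₁).
z = ln(7/3) / ln(17100/66.5) = ln(2.333) / ln(257.1) = 0.8473 / 5.5496 = 0.1527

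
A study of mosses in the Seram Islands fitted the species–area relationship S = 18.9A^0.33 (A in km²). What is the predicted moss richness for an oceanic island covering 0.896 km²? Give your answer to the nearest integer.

18 species

S = 18.9 × 0.896^0.33
ln S = ln 18.9 + 0.33 × ln 0.896 = 2.9392 + 0.33 × -0.1098 = 2.9029
S = e^2.9029 ≈ 18.23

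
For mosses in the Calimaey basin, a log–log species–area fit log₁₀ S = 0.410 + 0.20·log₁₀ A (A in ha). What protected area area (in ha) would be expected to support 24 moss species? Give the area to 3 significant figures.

24 = 2.57 × A^0.2  ⇒  A^0.2 = 24/2.57 = 9.337
ln A = ln(9.337) / 0.2 = 2.2340 / 0.2 = 11.1700
A = e^11.1700 ≈ 70967 ha

71000 ha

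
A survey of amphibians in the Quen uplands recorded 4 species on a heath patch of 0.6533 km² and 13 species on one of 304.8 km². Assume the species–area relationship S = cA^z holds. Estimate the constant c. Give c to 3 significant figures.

4.34

z = ln(S₂/S₁) / ln(A₂/A₁) = ln(13/4) / ln(304.8/0.6533) = 1.1787 / 6.1454 = 0.1918
c = S₁ / A₁^z = 4 / 0.6533^0.1918 = 4 / 0.9216 = 4.34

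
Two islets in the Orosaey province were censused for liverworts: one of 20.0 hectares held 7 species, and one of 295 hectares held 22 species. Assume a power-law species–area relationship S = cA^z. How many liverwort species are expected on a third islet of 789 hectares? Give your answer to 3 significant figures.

z = ln(22/7) / ln(295/20) = 1.1451 / 2.6912 = 0.4255
c = 7 / 20^0.4255 = 7 / 3.578 = 1.957
S₃ = 1.957 × 789^0.4255 = 1.957 × 17.09 ≈ 33.44

33.4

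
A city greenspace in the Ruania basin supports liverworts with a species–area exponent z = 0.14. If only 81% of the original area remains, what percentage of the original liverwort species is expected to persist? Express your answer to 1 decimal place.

S_new/S_old = (A_new/A_old)^z = 0.81^0.14
= exp(0.14 × ln 0.81) = exp(0.14 × -0.2107) = exp(-0.0295) ≈ 0.9709

97.1%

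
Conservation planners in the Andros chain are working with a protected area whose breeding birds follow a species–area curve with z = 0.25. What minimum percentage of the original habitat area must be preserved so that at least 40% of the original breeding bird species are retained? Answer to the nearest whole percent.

Need (A_new/A_old)^0.25 = 0.4, so A_new/A_old = 0.4^(1/0.25) = 0.4^4
ln(A_new/A_old) = ln 0.4 / 0.25 = -0.9163 / 0.25 = -3.6652
A_new/A_old = e^-3.6652 ≈ 0.0256

3%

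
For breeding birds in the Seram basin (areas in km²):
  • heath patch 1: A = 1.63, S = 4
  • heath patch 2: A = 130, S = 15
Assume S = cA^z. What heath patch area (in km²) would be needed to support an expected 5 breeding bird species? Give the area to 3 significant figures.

3.41 km²

z = ln(15/4) / ln(130/1.63) = 1.3218 / 4.3790 = 0.3018
c = 4 / 1.63^0.3018 = 4 / 1.159 = 3.452
A = (5/3.452)^(1/0.3018) ⇒ ln A = ln(1.449)/0.3018 = 1.2279
A = e^1.2279 ≈ 3.414 km²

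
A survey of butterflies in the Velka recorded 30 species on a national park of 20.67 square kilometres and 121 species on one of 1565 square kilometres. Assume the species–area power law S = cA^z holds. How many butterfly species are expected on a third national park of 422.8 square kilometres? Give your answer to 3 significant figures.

79.4

z = ln(121/30) / ln(1565/20.67) = 1.3946 / 4.3270 = 0.3223
c = 30 / 20.67^0.3223 = 30 / 2.654 = 11.3
S₃ = 11.3 × 422.8^0.3223 = 11.3 × 7.021 ≈ 79.36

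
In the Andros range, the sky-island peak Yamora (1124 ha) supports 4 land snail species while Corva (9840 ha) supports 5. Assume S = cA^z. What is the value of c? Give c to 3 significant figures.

1.94

z = ln(S₂/S₁) / ln(A₂/A₁) = ln(5/4) / ln(9840/1124) = 0.2231 / 2.1696 = 0.1029
c = S₁ / A₁^z = 4 / 1124^0.1029 = 4 / 2.06 = 1.942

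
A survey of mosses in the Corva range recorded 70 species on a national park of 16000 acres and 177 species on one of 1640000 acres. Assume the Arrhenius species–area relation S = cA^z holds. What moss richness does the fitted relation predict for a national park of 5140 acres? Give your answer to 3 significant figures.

z = ln(177/70) / ln(1640000/16000) = 0.9277 / 4.6299 = 0.2004
c = 70 / 16000^0.2004 = 70 / 6.956 = 10.06
S₃ = 10.06 × 5140^0.2004 = 10.06 × 5.54 ≈ 55.76

55.8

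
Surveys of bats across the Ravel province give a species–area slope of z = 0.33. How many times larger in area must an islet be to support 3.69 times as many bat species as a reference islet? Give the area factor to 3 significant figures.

(A₂/A₁)^0.33 = 3.69, so A₂/A₁ = 3.69^(1/0.33) = 3.69^3.03
ln(A₂/A₁) = ln 3.69 / 0.33 = 1.3056 / 0.33 = 3.9564
A₂/A₁ = e^3.9564 ≈ 52.27

52.3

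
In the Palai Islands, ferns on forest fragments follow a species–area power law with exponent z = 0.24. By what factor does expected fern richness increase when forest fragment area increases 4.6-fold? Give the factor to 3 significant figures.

1.44

S₂/S₁ = (A₂/A₁)^z = 4.6^0.24
ln(S₂/S₁) = 0.24 × ln 4.6 = 0.24 × 1.5261 = 0.3663
S₂/S₁ = e^0.3663 ≈ 1.442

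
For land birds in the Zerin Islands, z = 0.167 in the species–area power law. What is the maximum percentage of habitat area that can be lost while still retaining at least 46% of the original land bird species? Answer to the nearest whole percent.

99%

Need (A_new/A_old)^0.167 = 0.46, so A_new/A_old = 0.46^(1/0.167) = 0.46^5.988
ln(A_new/A_old) = ln 0.46 / 0.167 = -0.7765 / 0.167 = -4.6499
A_new/A_old = e^-4.6499 ≈ 0.009563
Fraction that can be lost = 1 − 0.009563 = 0.9904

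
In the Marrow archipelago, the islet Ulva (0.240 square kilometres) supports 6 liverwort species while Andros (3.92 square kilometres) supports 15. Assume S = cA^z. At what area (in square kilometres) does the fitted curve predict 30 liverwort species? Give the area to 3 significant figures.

z = ln(15/6) / ln(3.92/0.24) = 0.9163 / 2.7932 = 0.3280
c = 6 / 0.24^0.3280 = 6 / 0.6262 = 9.582
A = (30/9.582)^(1/0.3280) ⇒ ln A = ln(3.131)/0.3280 = 3.4791
A = e^3.4791 ≈ 32.43 square kilometres

32.4 square kilometres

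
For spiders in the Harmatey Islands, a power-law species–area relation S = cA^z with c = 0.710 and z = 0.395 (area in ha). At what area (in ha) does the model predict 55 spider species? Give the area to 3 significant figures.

60600 ha

55 = 0.71 × A^0.395  ⇒  A^0.395 = 55/0.71 = 77.46
ln A = ln(77.46) / 0.395 = 4.3498 / 0.395 = 11.0122
A = e^11.0122 ≈ 60610 ha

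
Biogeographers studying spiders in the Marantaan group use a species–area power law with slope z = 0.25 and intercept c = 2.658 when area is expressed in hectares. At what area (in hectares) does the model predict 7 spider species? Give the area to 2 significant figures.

48 hectares

7 = 2.658 × A^0.25  ⇒  A^0.25 = 7/2.658 = 2.634
ln A = ln(2.634) / 0.25 = 0.9683 / 0.25 = 3.8733
A = e^3.8733 ≈ 48.1 hectares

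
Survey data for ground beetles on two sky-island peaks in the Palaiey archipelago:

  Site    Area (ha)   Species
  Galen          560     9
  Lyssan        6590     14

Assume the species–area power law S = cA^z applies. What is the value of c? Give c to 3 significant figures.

2.90

z = ln(S₂/S₁) / ln(A₂/A₁) = ln(14/9) / ln(6590/560) = 0.4418 / 2.4654 = 0.1792
c = S₁ / A₁^z = 9 / 560^0.1792 = 9 / 3.108 = 2.896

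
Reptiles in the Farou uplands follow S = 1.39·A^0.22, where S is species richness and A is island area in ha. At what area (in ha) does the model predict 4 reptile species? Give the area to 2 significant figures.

4 = 1.39 × A^0.22  ⇒  A^0.22 = 4/1.39 = 2.878
ln A = ln(2.878) / 0.22 = 1.0570 / 0.22 = 4.8045
A = e^4.8045 ≈ 122.1 ha

120 ha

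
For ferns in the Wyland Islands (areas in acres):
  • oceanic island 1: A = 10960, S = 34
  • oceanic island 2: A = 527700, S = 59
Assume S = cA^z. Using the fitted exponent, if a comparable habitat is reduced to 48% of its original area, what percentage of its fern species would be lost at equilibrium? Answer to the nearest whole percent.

z = ln(59/34) / ln(527700/10960) = 0.5512 / 3.8743 = 0.1423
S_new/S_old = (A_new/A_old)^z = 0.48^0.1423 = exp(0.1423 × -0.7340) = 0.9008
Fraction lost = 1 − 0.9008 = 0.09915

10%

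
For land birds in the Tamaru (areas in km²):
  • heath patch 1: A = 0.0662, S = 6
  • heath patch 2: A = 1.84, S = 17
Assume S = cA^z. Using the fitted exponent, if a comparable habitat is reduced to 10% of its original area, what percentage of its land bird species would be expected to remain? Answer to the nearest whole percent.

49%

z = ln(17/6) / ln(1.84/0.0662) = 1.0415 / 3.3248 = 0.3132
S_new/S_old = (A_new/A_old)^z = 0.1^0.3132 = exp(0.3132 × -2.3026) = 0.4861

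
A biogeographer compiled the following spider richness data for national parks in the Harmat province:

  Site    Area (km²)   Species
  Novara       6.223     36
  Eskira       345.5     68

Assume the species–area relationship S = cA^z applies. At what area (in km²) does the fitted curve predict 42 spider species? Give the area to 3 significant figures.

16.5 km²

z = ln(68/36) / ln(345.5/6.223) = 0.6360 / 4.0167 = 0.1583
c = 36 / 6.223^0.1583 = 36 / 1.336 = 26.95
A = (42/26.95)^(1/0.1583) ⇒ ln A = ln(1.558)/0.1583 = 2.8018
A = e^2.8018 ≈ 16.47 km²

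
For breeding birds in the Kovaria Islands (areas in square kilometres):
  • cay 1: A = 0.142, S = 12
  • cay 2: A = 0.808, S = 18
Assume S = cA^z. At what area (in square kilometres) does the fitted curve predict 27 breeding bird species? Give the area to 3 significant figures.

4.60 square kilometres

z = ln(18/12) / ln(0.808/0.142) = 0.4055 / 1.7387 = 0.2332
c = 12 / 0.142^0.2332 = 12 / 0.6343 = 18.92
A = (27/18.92)^(1/0.2332) ⇒ ln A = ln(1.427)/0.2332 = 1.5255
A = e^1.5255 ≈ 4.598 square kilometres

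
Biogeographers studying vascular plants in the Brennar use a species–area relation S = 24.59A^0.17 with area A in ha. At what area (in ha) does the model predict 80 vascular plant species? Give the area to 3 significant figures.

1030 ha

80 = 24.59 × A^0.17  ⇒  A^0.17 = 80/24.59 = 3.253
ln A = ln(3.253) / 0.17 = 1.1797 / 0.17 = 6.9393
A = e^6.9393 ≈ 1032 ha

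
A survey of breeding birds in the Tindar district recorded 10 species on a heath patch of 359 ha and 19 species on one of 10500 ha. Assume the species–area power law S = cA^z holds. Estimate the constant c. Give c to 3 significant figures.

z = ln(S₂/S₁) / ln(A₂/A₁) = ln(19/10) / ln(10500/359) = 0.6419 / 3.3758 = 0.1901
c = S₁ / A₁^z = 10 / 359^0.1901 = 10 / 3.061 = 3.267

3.27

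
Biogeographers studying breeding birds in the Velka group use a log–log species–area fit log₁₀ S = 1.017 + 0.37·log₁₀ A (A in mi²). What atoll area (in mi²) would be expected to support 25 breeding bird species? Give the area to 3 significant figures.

25 = 10.4 × A^0.37  ⇒  A^0.37 = 25/10.4 = 2.404
ln A = ln(2.404) / 0.37 = 0.8771 / 0.37 = 2.3707
A = e^2.3707 ≈ 10.7 mi²

10.7 mi²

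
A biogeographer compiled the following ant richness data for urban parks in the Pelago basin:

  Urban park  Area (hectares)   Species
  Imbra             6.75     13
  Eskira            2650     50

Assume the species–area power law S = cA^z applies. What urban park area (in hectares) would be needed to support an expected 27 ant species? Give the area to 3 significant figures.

172 hectares

z = ln(50/13) / ln(2650/6.75) = 1.3471 / 5.9728 = 0.2255
c = 13 / 6.75^0.2255 = 13 / 1.538 = 8.451
A = (27/8.451)^(1/0.2255) ⇒ ln A = ln(3.195)/0.2255 = 5.1502
A = e^5.1502 ≈ 172.5 hectares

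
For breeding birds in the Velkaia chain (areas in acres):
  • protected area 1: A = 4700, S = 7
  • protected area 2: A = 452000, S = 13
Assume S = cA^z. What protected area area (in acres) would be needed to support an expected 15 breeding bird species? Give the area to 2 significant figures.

z = ln(13/7) / ln(452000/4700) = 0.6190 / 4.5661 = 0.1356
c = 7 / 4700^0.1356 = 7 / 3.147 = 2.225
A = (15/2.225)^(1/0.1356) ⇒ ln A = ln(6.743)/0.1356 = 14.0770
A = e^14.0770 ≈ 1298823 acres

1300000 acres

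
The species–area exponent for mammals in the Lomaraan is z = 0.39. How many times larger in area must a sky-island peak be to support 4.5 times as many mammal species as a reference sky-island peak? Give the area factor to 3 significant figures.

(A₂/A₁)^0.39 = 4.5, so A₂/A₁ = 4.5^(1/0.39) = 4.5^2.564
ln(A₂/A₁) = ln 4.5 / 0.39 = 1.5041 / 0.39 = 3.8566
A₂/A₁ = e^3.8566 ≈ 47.3

47.3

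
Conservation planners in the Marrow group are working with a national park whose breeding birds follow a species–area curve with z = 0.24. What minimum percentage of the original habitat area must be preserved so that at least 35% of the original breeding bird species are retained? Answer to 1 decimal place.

Need (A_new/A_old)^0.24 = 0.35, so A_new/A_old = 0.35^(1/0.24) = 0.35^4.167
ln(A_new/A_old) = ln 0.35 / 0.24 = -1.0498 / 0.24 = -4.3743
A_new/A_old = e^-4.3743 ≈ 0.0126

1.3%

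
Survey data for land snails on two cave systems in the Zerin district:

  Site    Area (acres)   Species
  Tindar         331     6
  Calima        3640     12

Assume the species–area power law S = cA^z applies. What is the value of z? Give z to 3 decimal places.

Taking logs: ln S = ln c + z ln A, so z = (ln S₂ − ln S₁)/(ln A₂ − ln A₁).
z = ln(12/6) / ln(3640/331) = ln(2) / ln(11) = 0.6931 / 2.3976 = 0.2891

0.289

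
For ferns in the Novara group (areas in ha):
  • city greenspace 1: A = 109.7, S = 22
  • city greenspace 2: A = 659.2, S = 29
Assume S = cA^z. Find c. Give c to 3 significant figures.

z = ln(S₂/S₁) / ln(A₂/A₁) = ln(29/22) / ln(659.2/109.7) = 0.2763 / 1.7933 = 0.1540
c = S₁ / A₁^z = 22 / 109.7^0.1540 = 22 / 2.062 = 10.67

10.7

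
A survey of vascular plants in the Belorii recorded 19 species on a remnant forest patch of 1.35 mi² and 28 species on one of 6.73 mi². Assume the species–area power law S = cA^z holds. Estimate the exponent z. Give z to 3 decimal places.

Taking logs: ln S = ln c + z ln A, so z = (ln S₂ − ln S₁)/(ln A₂ − ln A₁).
z = ln(28/19) / ln(6.73/1.35) = ln(1.474) / ln(4.985) = 0.3878 / 1.6065 = 0.2414

0.241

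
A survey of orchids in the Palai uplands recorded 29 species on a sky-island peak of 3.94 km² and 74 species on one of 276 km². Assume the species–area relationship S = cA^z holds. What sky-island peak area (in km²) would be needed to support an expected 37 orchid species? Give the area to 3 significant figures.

11.9 km²

z = ln(74/29) / ln(276/3.94) = 0.9368 / 4.2492 = 0.2205
c = 29 / 3.94^0.2205 = 29 / 1.353 = 21.43
A = (37/21.43)^(1/0.2205) ⇒ ln A = ln(1.726)/0.2205 = 2.4763
A = e^2.4763 ≈ 11.9 km²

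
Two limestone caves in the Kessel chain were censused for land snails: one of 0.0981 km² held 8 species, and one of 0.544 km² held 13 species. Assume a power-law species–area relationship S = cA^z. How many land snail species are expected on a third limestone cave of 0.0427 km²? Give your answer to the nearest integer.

z = ln(13/8) / ln(0.544/0.0981) = 0.4855 / 1.7130 = 0.2834
c = 8 / 0.0981^0.2834 = 8 / 0.5179 = 15.45
S₃ = 15.45 × 0.0427^0.2834 = 15.45 × 0.4091 ≈ 6.32

6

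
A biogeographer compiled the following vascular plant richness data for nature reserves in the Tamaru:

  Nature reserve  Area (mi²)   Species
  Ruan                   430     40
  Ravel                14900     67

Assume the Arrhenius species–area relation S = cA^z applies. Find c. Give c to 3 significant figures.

16.6

z = ln(S₂/S₁) / ln(A₂/A₁) = ln(67/40) / ln(14900/430) = 0.5158 / 3.5453 = 0.1455
c = S₁ / A₁^z = 40 / 430^0.1455 = 40 / 2.416 = 16.55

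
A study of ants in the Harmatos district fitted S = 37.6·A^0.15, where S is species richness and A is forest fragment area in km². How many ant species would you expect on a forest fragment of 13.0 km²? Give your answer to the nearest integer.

S = 37.6 × 13^0.15
ln S = ln 37.6 + 0.15 × ln 13 = 3.6270 + 0.15 × 2.5649 = 4.0117
S = e^4.0117 ≈ 55.24

55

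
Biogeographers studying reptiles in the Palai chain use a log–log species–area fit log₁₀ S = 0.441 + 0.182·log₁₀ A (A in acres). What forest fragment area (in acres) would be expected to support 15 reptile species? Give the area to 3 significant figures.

15 = 2.761 × A^0.182  ⇒  A^0.182 = 15/2.761 = 5.434
ln A = ln(5.434) / 0.182 = 1.6926 / 0.182 = 9.3001
A = e^9.3001 ≈ 10939 acres

10900 acres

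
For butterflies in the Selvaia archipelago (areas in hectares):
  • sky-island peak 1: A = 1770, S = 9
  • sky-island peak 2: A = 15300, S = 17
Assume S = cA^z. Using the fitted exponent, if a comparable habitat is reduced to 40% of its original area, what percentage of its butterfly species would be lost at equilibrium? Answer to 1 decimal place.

23.7%

z = ln(17/9) / ln(15300/1770) = 0.6360 / 2.1569 = 0.2949
S_new/S_old = (A_new/A_old)^z = 0.4^0.2949 = exp(0.2949 × -0.9163) = 0.7632
Fraction lost = 1 − 0.7632 = 0.2368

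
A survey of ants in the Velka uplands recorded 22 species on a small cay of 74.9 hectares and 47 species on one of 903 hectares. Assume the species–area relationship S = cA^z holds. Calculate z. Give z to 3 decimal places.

0.305

Taking logs: ln S = ln c + z ln A, so z = (ln S₂ − ln S₁)/(ln A₂ − ln A₁).
z = ln(47/22) / ln(903/74.9) = ln(2.136) / ln(12.06) = 0.7591 / 2.4896 = 0.3049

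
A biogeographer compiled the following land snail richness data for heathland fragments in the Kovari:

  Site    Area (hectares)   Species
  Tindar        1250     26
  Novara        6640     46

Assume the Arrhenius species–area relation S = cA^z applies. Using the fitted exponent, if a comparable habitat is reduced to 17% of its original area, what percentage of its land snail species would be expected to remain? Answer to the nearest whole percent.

55%

z = ln(46/26) / ln(6640/1250) = 0.5705 / 1.6700 = 0.3417
S_new/S_old = (A_new/A_old)^z = 0.17^0.3417 = exp(0.3417 × -1.7720) = 0.5459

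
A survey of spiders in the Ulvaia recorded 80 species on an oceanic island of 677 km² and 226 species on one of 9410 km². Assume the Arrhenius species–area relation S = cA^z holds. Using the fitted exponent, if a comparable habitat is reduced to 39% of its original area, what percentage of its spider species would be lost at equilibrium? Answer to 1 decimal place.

z = ln(226/80) / ln(9410/677) = 1.0385 / 2.6319 = 0.3946
S_new/S_old = (A_new/A_old)^z = 0.39^0.3946 = exp(0.3946 × -0.9416) = 0.6897
Fraction lost = 1 − 0.6897 = 0.3103

31.0%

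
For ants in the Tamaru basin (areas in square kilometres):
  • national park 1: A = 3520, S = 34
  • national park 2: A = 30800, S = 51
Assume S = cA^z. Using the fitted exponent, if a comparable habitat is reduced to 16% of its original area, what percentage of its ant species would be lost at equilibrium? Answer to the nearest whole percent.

z = ln(51/34) / ln(30800/3520) = 0.4055 / 2.1691 = 0.1869
S_new/S_old = (A_new/A_old)^z = 0.16^0.1869 = exp(0.1869 × -1.8326) = 0.7099
Fraction lost = 1 − 0.7099 = 0.2901

29%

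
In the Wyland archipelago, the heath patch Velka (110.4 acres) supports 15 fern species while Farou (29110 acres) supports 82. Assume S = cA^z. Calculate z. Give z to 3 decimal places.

Taking logs: ln S = ln c + z ln A, so z = (ln S₂ − ln S₁)/(ln A₂ − ln A₁).
z = ln(82/15) / ln(29110/110.4) = ln(5.467) / ln(263.7) = 1.6987 / 5.5747 = 0.3047

0.305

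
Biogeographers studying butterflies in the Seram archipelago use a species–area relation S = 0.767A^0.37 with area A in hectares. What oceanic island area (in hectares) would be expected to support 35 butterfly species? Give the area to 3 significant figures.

30500 hectares

35 = 0.767 × A^0.37  ⇒  A^0.37 = 35/0.767 = 45.63
ln A = ln(45.63) / 0.37 = 3.8206 / 0.37 = 10.3260
A = e^10.3260 ≈ 30516 hectares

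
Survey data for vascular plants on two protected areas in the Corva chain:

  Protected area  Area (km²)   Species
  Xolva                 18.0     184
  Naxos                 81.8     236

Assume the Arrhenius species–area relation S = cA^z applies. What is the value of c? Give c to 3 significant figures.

z = ln(S₂/S₁) / ln(A₂/A₁) = ln(236/184) / ln(81.8/18) = 0.2489 / 1.5139 = 0.1644
c = S₁ / A₁^z = 184 / 18^0.1644 = 184 / 1.608 = 114.4

114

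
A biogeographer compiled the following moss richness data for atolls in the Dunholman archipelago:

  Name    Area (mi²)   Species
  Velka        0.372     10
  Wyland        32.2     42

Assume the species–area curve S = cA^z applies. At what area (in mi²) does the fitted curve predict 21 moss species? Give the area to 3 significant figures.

z = ln(42/10) / ln(32.2/0.372) = 1.4351 / 4.4608 = 0.3217
c = 10 / 0.372^0.3217 = 10 / 0.7275 = 13.75
A = (21/13.75)^(1/0.3217) ⇒ ln A = ln(1.528)/0.3217 = 1.3174
A = e^1.3174 ≈ 3.734 mi²

3.73 mi²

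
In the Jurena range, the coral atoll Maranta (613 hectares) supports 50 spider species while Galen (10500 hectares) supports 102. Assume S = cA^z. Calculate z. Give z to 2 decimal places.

Taking logs: ln S = ln c + z ln A, so z = (ln S₂ − ln S₁)/(ln A₂ − ln A₁).
z = ln(102/50) / ln(10500/613) = ln(2.04) / ln(17.13) = 0.7129 / 2.8408 = 0.2510

0.25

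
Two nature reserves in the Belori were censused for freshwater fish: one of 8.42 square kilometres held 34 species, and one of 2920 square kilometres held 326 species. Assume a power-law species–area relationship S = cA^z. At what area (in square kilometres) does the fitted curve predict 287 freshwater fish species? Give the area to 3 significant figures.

z = ln(326/34) / ln(2920/8.42) = 2.2605 / 5.8487 = 0.3865
c = 34 / 8.42^0.3865 = 34 / 2.278 = 14.92
A = (287/14.92)^(1/0.3865) ⇒ ln A = ln(19.23)/0.3865 = 7.6497
A = e^7.6497 ≈ 2100 square kilometres

2100 square kilometres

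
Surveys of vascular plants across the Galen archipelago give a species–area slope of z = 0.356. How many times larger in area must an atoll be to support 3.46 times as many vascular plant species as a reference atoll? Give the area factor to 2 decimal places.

32.68

(A₂/A₁)^0.356 = 3.46, so A₂/A₁ = 3.46^(1/0.356) = 3.46^2.809
ln(A₂/A₁) = ln 3.46 / 0.356 = 1.2413 / 0.356 = 3.4867
A₂/A₁ = e^3.4867 ≈ 32.68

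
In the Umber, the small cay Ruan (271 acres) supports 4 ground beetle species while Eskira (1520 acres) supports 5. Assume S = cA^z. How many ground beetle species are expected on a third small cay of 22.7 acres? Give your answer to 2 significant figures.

2.9

z = ln(5/4) / ln(1520/271) = 0.2231 / 1.7243 = 0.1294
c = 4 / 271^0.1294 = 4 / 2.065 = 1.937
S₃ = 1.937 × 22.7^0.1294 = 1.937 × 1.498 ≈ 2.902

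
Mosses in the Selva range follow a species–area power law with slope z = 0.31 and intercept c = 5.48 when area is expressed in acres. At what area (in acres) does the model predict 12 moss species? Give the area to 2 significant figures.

12 = 5.48 × A^0.31  ⇒  A^0.31 = 12/5.48 = 2.19
ln A = ln(2.19) / 0.31 = 0.7838 / 0.31 = 2.5284
A = e^2.5284 ≈ 12.53 acres

13 acres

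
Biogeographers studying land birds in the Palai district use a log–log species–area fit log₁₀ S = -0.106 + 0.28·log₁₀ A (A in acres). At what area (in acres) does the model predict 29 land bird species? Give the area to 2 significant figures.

400000 acres

29 = 0.7834 × A^0.28  ⇒  A^0.28 = 29/0.7834 = 37.02
ln A = ln(37.02) / 0.28 = 3.6114 / 0.28 = 12.8977
A = e^12.8977 ≈ 399412 acres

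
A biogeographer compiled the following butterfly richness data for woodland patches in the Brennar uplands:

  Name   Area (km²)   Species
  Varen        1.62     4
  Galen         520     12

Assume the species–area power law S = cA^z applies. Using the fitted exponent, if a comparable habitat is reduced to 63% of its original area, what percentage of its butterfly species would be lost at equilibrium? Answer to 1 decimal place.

z = ln(12/4) / ln(520/1.62) = 1.0986 / 5.7714 = 0.1904
S_new/S_old = (A_new/A_old)^z = 0.63^0.1904 = exp(0.1904 × -0.4620) = 0.9158
Fraction lost = 1 − 0.9158 = 0.08419

8.4%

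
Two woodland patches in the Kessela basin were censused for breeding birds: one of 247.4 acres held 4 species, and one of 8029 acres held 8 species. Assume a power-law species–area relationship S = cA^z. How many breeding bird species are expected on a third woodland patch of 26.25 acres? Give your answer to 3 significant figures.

z = ln(8/4) / ln(8029/247.4) = 0.6931 / 3.4798 = 0.1992
c = 4 / 247.4^0.1992 = 4 / 2.997 = 1.334
S₃ = 1.334 × 26.25^0.1992 = 1.334 × 1.917 ≈ 2.559

2.56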